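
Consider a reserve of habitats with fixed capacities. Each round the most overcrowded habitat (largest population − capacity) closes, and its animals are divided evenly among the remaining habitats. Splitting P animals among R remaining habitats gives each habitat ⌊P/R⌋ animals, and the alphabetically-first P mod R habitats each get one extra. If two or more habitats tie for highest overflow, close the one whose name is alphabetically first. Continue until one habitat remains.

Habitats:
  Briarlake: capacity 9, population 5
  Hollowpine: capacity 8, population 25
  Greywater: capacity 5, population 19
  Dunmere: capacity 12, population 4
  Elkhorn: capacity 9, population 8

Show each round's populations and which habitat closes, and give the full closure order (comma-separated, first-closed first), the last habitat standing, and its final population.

Closure order: Hollowpine, Greywater, Elkhorn, Briarlake
Last habitat: Dunmere with 61 animals

Round 1: Briarlake=5 Dunmere=4 Elkhorn=8 Greywater=19 Hollowpine=25 → close Hollowpine (overflow 17)
  25÷4 = 6 each, +1 to first 1
Round 2: Briarlake=12 Dunmere=10 Elkhorn=14 Greywater=25 → close Greywater (overflow 20)
  25÷3 = 8 each, +1 to first 1
Round 3: Briarlake=21 Dunmere=18 Elkhorn=22 → close Elkhorn (overflow 13)
  22÷2 = 11 each, +1 to first 0
Round 4: Briarlake=32 Dunmere=29 → close Briarlake (overflow 23)
  32÷1 = 32 each, +1 to first 0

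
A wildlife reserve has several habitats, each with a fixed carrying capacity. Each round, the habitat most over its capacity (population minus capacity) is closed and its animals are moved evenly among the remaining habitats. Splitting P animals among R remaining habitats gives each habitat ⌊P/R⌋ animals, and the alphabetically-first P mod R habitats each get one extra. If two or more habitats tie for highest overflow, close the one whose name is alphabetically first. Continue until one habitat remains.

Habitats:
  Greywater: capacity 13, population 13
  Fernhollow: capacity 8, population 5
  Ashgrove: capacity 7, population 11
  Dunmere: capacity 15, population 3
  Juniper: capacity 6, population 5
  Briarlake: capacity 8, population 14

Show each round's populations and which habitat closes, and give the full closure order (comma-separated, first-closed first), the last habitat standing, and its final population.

Round 1: Ashgrove=11 Briarlake=14 Dunmere=3 Fernhollow=5 Greywater=13 Juniper=5 → close Briarlake (overflow 6)
  14÷5 = 2 each, +1 to first 4
Round 2: Ashgrove=14 Dunmere=6 Fernhollow=8 Greywater=16 Juniper=7 → close Ashgrove (overflow 7)
  14÷4 = 3 each, +1 to first 2
Round 3: Dunmere=10 Fernhollow=12 Greywater=19 Juniper=10 → close Greywater (overflow 6)
  19÷3 = 6 each, +1 to first 1
Round 4: Dunmere=17 Fernhollow=18 Juniper=16 → close Fernhollow (overflow 10)
  18÷2 = 9 each, +1 to first 0
Round 5: Dunmere=26 Juniper=25 → close Juniper (overflow 19)
  25÷1 = 25 each, +1 to first 0

Closure order: Briarlake, Ashgrove, Greywater, Fernhollow, Juniper
Last habitat: Dunmere with 51 animals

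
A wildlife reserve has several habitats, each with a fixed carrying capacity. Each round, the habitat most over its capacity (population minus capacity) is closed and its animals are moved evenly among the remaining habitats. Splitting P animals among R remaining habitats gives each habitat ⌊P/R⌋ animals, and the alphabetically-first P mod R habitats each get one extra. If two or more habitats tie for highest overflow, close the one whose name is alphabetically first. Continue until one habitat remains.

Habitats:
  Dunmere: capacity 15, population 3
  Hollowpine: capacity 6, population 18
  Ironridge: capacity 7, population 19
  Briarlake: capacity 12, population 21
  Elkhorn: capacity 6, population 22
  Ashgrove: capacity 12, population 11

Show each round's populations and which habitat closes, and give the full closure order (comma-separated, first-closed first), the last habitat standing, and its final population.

Round 1: Ashgrove=11 Briarlake=21 Dunmere=3 Elkhorn=22 Hollowpine=18 Ironridge=19 → close Elkhorn (overflow 16)
  22÷5 = 4 each, +1 to first 2
Round 2: Ashgrove=16 Briarlake=26 Dunmere=7 Hollowpine=22 Ironridge=23 → close Hollowpine (overflow 16)
  22÷4 = 5 each, +1 to first 2
Round 3: Ashgrove=22 Briarlake=32 Dunmere=12 Ironridge=28 → close Ironridge (overflow 21)
  28÷3 = 9 each, +1 to first 1
Round 4: Ashgrove=32 Briarlake=41 Dunmere=21 → close Briarlake (overflow 29)
  41÷2 = 20 each, +1 to first 1
Round 5: Ashgrove=53 Dunmere=41 → close Ashgrove (overflow 41)
  53÷1 = 53 each, +1 to first 0

Closure order: Elkhorn, Hollowpine, Ironridge, Briarlake, Ashgrove
Last habitat: Dunmere with 94 animals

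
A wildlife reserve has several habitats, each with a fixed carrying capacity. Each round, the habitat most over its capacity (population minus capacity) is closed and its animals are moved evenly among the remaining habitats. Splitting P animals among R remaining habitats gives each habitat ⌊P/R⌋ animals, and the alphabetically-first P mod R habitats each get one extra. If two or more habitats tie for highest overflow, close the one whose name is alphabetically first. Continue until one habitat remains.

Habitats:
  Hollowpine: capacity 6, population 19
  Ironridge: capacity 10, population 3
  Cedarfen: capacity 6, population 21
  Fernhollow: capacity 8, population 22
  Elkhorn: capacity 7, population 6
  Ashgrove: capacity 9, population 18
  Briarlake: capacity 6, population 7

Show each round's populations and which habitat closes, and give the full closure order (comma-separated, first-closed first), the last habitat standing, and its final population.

Round 1: Ashgrove=18 Briarlake=7 Cedarfen=21 Elkhorn=6 Fernhollow=22 Hollowpine=19 Ironridge=3 → close Cedarfen (overflow 15)
  21÷6 = 3 each, +1 to first 3
Round 2: Ashgrove=22 Briarlake=11 Elkhorn=10 Fernhollow=25 Hollowpine=22 Ironridge=6 → close Fernhollow (overflow 17)
  25÷5 = 5 each, +1 to first 0
Round 3: Ashgrove=27 Briarlake=16 Elkhorn=15 Hollowpine=27 Ironridge=11 → close Hollowpine (overflow 21)
  27÷4 = 6 each, +1 to first 3
Round 4: Ashgrove=34 Briarlake=23 Elkhorn=22 Ironridge=17 → close Ashgrove (overflow 25)
  34÷3 = 11 each, +1 to first 1
Round 5: Briarlake=35 Elkhorn=33 Ironridge=28 → close Briarlake (overflow 29)
  35÷2 = 17 each, +1 to first 1
Round 6: Elkhorn=51 Ironridge=45 → close Elkhorn (overflow 44)
  51÷1 = 51 each, +1 to first 0

Closure order: Cedarfen, Fernhollow, Hollowpine, Ashgrove, Briarlake, Elkhorn
Last habitat: Ironridge with 96 animals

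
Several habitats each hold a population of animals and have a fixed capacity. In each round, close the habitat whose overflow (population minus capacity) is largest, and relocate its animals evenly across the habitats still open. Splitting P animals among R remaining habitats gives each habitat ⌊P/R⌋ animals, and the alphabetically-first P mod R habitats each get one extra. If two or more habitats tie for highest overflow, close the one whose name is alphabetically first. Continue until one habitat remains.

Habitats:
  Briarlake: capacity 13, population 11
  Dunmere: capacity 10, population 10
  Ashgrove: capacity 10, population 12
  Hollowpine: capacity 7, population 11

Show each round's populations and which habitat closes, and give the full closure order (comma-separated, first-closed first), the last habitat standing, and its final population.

Closure order: Hollowpine, Ashgrove, Dunmere
Last habitat: Briarlake with 44 animals

Round 1: Ashgrove=12 Briarlake=11 Dunmere=10 Hollowpine=11 → close Hollowpine (overflow 4)
  11÷3 = 3 each, +1 to first 2
Round 2: Ashgrove=16 Briarlake=15 Dunmere=13 → close Ashgrove (overflow 6)
  16÷2 = 8 each, +1 to first 0
Round 3: Briarlake=23 Dunmere=21 → close Dunmere (overflow 11)
  21÷1 = 21 each, +1 to first 0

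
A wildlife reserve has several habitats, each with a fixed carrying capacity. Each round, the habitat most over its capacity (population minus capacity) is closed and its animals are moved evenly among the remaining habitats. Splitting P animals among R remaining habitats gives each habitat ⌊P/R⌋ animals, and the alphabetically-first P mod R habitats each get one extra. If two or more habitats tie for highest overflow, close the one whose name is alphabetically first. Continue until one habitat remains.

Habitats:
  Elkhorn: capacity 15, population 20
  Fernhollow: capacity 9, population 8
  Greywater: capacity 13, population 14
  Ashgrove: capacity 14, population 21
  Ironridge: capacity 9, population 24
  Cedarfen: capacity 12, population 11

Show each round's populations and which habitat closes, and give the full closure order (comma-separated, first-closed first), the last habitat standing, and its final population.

Closure order: Ironridge, Ashgrove, Elkhorn, Cedarfen, Fernhollow
Last habitat: Greywater with 98 animals

Round 1: Ashgrove=21 Cedarfen=11 Elkhorn=20 Fernhollow=8 Greywater=14 Ironridge=24 → close Ironridge (overflow 15)
  24÷5 = 4 each, +1 to first 4
Round 2: Ashgrove=26 Cedarfen=16 Elkhorn=25 Fernhollow=13 Greywater=18 → close Ashgrove (overflow 12)
  26÷4 = 6 each, +1 to first 2
Round 3: Cedarfen=23 Elkhorn=32 Fernhollow=19 Greywater=24 → close Elkhorn (overflow 17)
  32÷3 = 10 each, +1 to first 2
Round 4: Cedarfen=34 Fernhollow=30 Greywater=34 → close Cedarfen (overflow 22)
  34÷2 = 17 each, +1 to first 0
Round 5: Fernhollow=47 Greywater=51 → close Fernhollow (overflow 38)
  47÷1 = 47 each, +1 to first 0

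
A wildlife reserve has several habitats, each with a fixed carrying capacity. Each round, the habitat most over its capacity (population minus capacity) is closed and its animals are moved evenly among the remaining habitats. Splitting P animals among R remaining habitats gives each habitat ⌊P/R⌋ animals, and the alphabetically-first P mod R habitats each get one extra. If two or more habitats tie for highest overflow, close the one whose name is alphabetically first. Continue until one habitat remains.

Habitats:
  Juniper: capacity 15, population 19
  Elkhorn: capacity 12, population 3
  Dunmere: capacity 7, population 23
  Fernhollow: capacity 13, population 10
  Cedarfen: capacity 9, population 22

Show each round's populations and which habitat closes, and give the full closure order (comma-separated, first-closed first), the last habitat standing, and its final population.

Closure order: Dunmere, Cedarfen, Juniper, Fernhollow
Last habitat: Elkhorn with 77 animals

Round 1: Cedarfen=22 Dunmere=23 Elkhorn=3 Fernhollow=10 Juniper=19 → close Dunmere (overflow 16)
  23÷4 = 5 each, +1 to first 3
Round 2: Cedarfen=28 Elkhorn=9 Fernhollow=16 Juniper=24 → close Cedarfen (overflow 19)
  28÷3 = 9 each, +1 to first 1
Round 3: Elkhorn=19 Fernhollow=25 Juniper=33 → close Juniper (overflow 18)
  33÷2 = 16 each, +1 to first 1
Round 4: Elkhorn=36 Fernhollow=41 → close Fernhollow (overflow 28)
  41÷1 = 41 each, +1 to first 0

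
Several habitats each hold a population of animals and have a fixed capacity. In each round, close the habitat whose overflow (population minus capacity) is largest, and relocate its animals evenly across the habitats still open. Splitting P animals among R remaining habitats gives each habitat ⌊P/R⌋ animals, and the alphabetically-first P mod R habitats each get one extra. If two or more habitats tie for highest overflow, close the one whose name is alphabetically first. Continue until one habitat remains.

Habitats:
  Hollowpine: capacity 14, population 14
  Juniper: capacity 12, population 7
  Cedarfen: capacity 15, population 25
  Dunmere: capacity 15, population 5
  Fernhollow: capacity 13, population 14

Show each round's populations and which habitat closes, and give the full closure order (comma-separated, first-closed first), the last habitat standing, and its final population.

Closure order: Cedarfen, Fernhollow, Hollowpine, Juniper
Last habitat: Dunmere with 65 animals

Round 1: Cedarfen=25 Dunmere=5 Fernhollow=14 Hollowpine=14 Juniper=7 → close Cedarfen (overflow 10)
  25÷4 = 6 each, +1 to first 1
Round 2: Dunmere=12 Fernhollow=20 Hollowpine=20 Juniper=13 → close Fernhollow (overflow 7)
  20÷3 = 6 each, +1 to first 2
Round 3: Dunmere=19 Hollowpine=27 Juniper=19 → close Hollowpine (overflow 13)
  27÷2 = 13 each, +1 to first 1
Round 4: Dunmere=33 Juniper=32 → close Juniper (overflow 20)
  32÷1 = 32 each, +1 to first 0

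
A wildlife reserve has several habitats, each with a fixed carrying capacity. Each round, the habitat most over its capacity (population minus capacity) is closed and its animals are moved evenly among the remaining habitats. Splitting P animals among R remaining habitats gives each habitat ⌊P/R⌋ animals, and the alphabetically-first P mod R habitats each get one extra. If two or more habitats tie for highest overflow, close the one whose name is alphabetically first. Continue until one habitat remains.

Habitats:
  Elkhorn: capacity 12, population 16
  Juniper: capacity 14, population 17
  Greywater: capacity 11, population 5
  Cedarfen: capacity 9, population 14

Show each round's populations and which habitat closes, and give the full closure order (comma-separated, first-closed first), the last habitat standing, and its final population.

Closure order: Cedarfen, Elkhorn, Juniper
Last habitat: Greywater with 52 animals

Round 1: Cedarfen=14 Elkhorn=16 Greywater=5 Juniper=17 → close Cedarfen (overflow 5)
  14÷3 = 4 each, +1 to first 2
Round 2: Elkhorn=21 Greywater=10 Juniper=21 → close Elkhorn (overflow 9)
  21÷2 = 10 each, +1 to first 1
Round 3: Greywater=21 Juniper=31 → close Juniper (overflow 17)
  31÷1 = 31 each, +1 to first 0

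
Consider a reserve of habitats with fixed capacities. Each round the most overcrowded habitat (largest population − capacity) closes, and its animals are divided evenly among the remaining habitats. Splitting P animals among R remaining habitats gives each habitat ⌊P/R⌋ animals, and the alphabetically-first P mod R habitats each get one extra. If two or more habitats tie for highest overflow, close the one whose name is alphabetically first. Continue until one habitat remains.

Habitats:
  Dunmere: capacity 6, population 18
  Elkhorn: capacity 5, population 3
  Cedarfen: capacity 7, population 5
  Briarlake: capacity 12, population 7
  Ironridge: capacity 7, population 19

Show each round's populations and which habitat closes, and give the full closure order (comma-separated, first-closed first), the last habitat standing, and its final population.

Round 1: Briarlake=7 Cedarfen=5 Dunmere=18 Elkhorn=3 Ironridge=19 → close Dunmere (overflow 12)
  18÷4 = 4 each, +1 to first 2
Round 2: Briarlake=12 Cedarfen=10 Elkhorn=7 Ironridge=23 → close Ironridge (overflow 16)
  23÷3 = 7 each, +1 to first 2
Round 3: Briarlake=20 Cedarfen=18 Elkhorn=14 → close Cedarfen (overflow 11)
  18÷2 = 9 each, +1 to first 0
Round 4: Briarlake=29 Elkhorn=23 → close Elkhorn (overflow 18)
  23÷1 = 23 each, +1 to first 0

Closure order: Dunmere, Ironridge, Cedarfen, Elkhorn
Last habitat: Briarlake with 52 animals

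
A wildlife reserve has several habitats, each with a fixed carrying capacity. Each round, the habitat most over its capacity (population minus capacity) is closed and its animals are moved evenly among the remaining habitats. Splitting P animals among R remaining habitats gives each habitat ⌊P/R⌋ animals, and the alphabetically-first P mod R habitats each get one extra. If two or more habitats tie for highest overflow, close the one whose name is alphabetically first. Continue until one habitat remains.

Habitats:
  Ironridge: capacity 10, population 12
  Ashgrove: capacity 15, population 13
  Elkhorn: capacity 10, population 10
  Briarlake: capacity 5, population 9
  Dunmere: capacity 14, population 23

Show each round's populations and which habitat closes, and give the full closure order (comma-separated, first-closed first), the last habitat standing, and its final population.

Closure order: Dunmere, Briarlake, Ironridge, Elkhorn
Last habitat: Ashgrove with 67 animals

Round 1: Ashgrove=13 Briarlake=9 Dunmere=23 Elkhorn=10 Ironridge=12 → close Dunmere (overflow 9)
  23÷4 = 5 each, +1 to first 3
Round 2: Ashgrove=19 Briarlake=15 Elkhorn=16 Ironridge=17 → close Briarlake (overflow 10)
  15÷3 = 5 each, +1 to first 0
Round 3: Ashgrove=24 Elkhorn=21 Ironridge=22 → close Ironridge (overflow 12)
  22÷2 = 11 each, +1 to first 0
Round 4: Ashgrove=35 Elkhorn=32 → close Elkhorn (overflow 22)
  32÷1 = 32 each, +1 to first 0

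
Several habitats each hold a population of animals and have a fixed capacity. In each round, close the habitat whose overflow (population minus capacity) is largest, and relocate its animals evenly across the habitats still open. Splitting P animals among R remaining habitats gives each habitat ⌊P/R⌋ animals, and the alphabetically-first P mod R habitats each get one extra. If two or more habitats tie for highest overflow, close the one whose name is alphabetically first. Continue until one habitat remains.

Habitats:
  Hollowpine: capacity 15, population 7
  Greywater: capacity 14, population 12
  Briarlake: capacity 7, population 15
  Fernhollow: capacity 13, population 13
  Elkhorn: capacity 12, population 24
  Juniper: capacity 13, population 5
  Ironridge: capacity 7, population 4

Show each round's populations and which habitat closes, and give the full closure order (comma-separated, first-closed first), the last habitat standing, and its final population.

Closure order: Elkhorn, Briarlake, Fernhollow, Greywater, Ironridge, Hollowpine
Last habitat: Juniper with 80 animals

Round 1: Briarlake=15 Elkhorn=24 Fernhollow=13 Greywater=12 Hollowpine=7 Ironridge=4 Juniper=5 → close Elkhorn (overflow 12)
  24÷6 = 4 each, +1 to first 0
Round 2: Briarlake=19 Fernhollow=17 Greywater=16 Hollowpine=11 Ironridge=8 Juniper=9 → close Briarlake (overflow 12)
  19÷5 = 3 each, +1 to first 4
Round 3: Fernhollow=21 Greywater=20 Hollowpine=15 Ironridge=12 Juniper=12 → close Fernhollow (overflow 8)
  21÷4 = 5 each, +1 to first 1
Round 4: Greywater=26 Hollowpine=20 Ironridge=17 Juniper=17 → close Greywater (overflow 12)
  26÷3 = 8 each, +1 to first 2
Round 5: Hollowpine=29 Ironridge=26 Juniper=25 → close Ironridge (overflow 19)
  26÷2 = 13 each, +1 to first 0
Round 6: Hollowpine=42 Juniper=38 → close Hollowpine (overflow 27)
  42÷1 = 42 each, +1 to first 0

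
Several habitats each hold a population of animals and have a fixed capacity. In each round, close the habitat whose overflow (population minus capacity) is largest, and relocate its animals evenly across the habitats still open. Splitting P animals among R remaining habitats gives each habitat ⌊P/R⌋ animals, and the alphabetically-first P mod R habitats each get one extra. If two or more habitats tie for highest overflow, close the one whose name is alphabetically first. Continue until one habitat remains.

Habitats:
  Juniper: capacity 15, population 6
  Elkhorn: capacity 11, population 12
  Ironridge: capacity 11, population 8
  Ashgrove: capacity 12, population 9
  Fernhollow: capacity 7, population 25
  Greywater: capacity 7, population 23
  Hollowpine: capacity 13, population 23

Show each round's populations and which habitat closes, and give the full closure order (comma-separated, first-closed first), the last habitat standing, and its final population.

Round 1: Ashgrove=9 Elkhorn=12 Fernhollow=25 Greywater=23 Hollowpine=23 Ironridge=8 Juniper=6 → close Fernhollow (overflow 18)
  25÷6 = 4 each, +1 to first 1
Round 2: Ashgrove=14 Elkhorn=16 Greywater=27 Hollowpine=27 Ironridge=12 Juniper=10 → close Greywater (overflow 20)
  27÷5 = 5 each, +1 to first 2
Round 3: Ashgrove=20 Elkhorn=22 Hollowpine=32 Ironridge=17 Juniper=15 → close Hollowpine (overflow 19)
  32÷4 = 8 each, +1 to first 0
Round 4: Ashgrove=28 Elkhorn=30 Ironridge=25 Juniper=23 → close Elkhorn (overflow 19)
  30÷3 = 10 each, +1 to first 0
Round 5: Ashgrove=38 Ironridge=35 Juniper=33 → close Ashgrove (overflow 26)
  38÷2 = 19 each, +1 to first 0
Round 6: Ironridge=54 Juniper=52 → close Ironridge (overflow 43)
  54÷1 = 54 each, +1 to first 0

Closure order: Fernhollow, Greywater, Hollowpine, Elkhorn, Ashgrove, Ironridge
Last habitat: Juniper with 106 animals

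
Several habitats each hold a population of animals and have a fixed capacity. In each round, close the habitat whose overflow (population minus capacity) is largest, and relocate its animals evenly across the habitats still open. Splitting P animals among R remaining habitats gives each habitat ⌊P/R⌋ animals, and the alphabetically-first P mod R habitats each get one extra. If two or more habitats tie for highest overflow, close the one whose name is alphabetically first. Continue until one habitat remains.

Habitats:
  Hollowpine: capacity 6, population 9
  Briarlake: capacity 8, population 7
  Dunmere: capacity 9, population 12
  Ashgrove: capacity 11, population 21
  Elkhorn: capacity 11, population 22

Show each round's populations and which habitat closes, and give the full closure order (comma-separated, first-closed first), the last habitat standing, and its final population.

Closure order: Elkhorn, Ashgrove, Dunmere, Hollowpine
Last habitat: Briarlake with 71 animals

Round 1: Ashgrove=21 Briarlake=7 Dunmere=12 Elkhorn=22 Hollowpine=9 → close Elkhorn (overflow 11)
  22÷4 = 5 each, +1 to first 2
Round 2: Ashgrove=27 Briarlake=13 Dunmere=17 Hollowpine=14 → close Ashgrove (overflow 16)
  27÷3 = 9 each, +1 to first 0
Round 3: Briarlake=22 Dunmere=26 Hollowpine=23 → close Dunmere (overflow 17)
  26÷2 = 13 each, +1 to first 0
Round 4: Briarlake=35 Hollowpine=36 → close Hollowpine (overflow 30)
  36÷1 = 36 each, +1 to first 0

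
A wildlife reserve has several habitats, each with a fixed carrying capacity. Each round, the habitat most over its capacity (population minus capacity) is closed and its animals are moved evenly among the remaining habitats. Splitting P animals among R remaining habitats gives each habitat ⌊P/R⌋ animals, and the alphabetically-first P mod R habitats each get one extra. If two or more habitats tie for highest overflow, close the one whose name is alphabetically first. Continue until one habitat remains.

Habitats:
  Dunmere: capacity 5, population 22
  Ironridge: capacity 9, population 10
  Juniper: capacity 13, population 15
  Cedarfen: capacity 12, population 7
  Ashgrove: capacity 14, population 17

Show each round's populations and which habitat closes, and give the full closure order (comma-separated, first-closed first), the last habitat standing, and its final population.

Round 1: Ashgrove=17 Cedarfen=7 Dunmere=22 Ironridge=10 Juniper=15 → close Dunmere (overflow 17)
  22÷4 = 5 each, +1 to first 2
Round 2: Ashgrove=23 Cedarfen=13 Ironridge=15 Juniper=20 → close Ashgrove (overflow 9)
  23÷3 = 7 each, +1 to first 2
Round 3: Cedarfen=21 Ironridge=23 Juniper=27 → close Ironridge (overflow 14)
  23÷2 = 11 each, +1 to first 1
Round 4: Cedarfen=33 Juniper=38 → close Juniper (overflow 25)
  38÷1 = 38 each, +1 to first 0

Closure order: Dunmere, Ashgrove, Ironridge, Juniper
Last habitat: Cedarfen with 71 animals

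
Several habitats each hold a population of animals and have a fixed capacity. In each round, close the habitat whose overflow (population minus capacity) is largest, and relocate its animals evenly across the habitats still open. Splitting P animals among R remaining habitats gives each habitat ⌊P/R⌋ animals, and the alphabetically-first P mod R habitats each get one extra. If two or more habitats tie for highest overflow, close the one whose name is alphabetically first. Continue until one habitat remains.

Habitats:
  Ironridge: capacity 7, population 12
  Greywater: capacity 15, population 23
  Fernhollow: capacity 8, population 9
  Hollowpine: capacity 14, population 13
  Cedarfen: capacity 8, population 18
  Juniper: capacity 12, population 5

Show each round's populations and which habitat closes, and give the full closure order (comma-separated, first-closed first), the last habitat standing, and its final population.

Round 1: Cedarfen=18 Fernhollow=9 Greywater=23 Hollowpine=13 Ironridge=12 Juniper=5 → close Cedarfen (overflow 10)
  18÷5 = 3 each, +1 to first 3
Round 2: Fernhollow=13 Greywater=27 Hollowpine=17 Ironridge=15 Juniper=8 → close Greywater (overflow 12)
  27÷4 = 6 each, +1 to first 3
Round 3: Fernhollow=20 Hollowpine=24 Ironridge=22 Juniper=14 → close Ironridge (overflow 15)
  22÷3 = 7 each, +1 to first 1
Round 4: Fernhollow=28 Hollowpine=31 Juniper=21 → close Fernhollow (overflow 20)
  28÷2 = 14 each, +1 to first 0
Round 5: Hollowpine=45 Juniper=35 → close Hollowpine (overflow 31)
  45÷1 = 45 each, +1 to first 0

Closure order: Cedarfen, Greywater, Ironridge, Fernhollow, Hollowpine
Last habitat: Juniper with 80 animals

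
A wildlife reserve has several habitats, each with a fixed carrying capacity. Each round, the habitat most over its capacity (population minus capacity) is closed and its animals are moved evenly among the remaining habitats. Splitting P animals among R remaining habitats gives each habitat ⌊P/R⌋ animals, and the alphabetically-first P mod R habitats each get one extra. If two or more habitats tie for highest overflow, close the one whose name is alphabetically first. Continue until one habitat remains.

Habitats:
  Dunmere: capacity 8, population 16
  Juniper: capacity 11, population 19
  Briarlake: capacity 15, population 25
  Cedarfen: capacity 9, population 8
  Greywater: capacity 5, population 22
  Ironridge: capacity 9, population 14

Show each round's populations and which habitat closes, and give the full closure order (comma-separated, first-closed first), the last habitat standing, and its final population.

Closure order: Greywater, Briarlake, Dunmere, Juniper, Ironridge
Last habitat: Cedarfen with 104 animals

Round 1: Briarlake=25 Cedarfen=8 Dunmere=16 Greywater=22 Ironridge=14 Juniper=19 → close Greywater (overflow 17)
  22÷5 = 4 each, +1 to first 2
Round 2: Briarlake=30 Cedarfen=13 Dunmere=20 Ironridge=18 Juniper=23 → close Briarlake (overflow 15)
  30÷4 = 7 each, +1 to first 2
Round 3: Cedarfen=21 Dunmere=28 Ironridge=25 Juniper=30 → close Dunmere (overflow 20)
  28÷3 = 9 each, +1 to first 1
Round 4: Cedarfen=31 Ironridge=34 Juniper=39 → close Juniper (overflow 28)
  39÷2 = 19 each, +1 to first 1
Round 5: Cedarfen=51 Ironridge=53 → close Ironridge (overflow 44)
  53÷1 = 53 each, +1 to first 0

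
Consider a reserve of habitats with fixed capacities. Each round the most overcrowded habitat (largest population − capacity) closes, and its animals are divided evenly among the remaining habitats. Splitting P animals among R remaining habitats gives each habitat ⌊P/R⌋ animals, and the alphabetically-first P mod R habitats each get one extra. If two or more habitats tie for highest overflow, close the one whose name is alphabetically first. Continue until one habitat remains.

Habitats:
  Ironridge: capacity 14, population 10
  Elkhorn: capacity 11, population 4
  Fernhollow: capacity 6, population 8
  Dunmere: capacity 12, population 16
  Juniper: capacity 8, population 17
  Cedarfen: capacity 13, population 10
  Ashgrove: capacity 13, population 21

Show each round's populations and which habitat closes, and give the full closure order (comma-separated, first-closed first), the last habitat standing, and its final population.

Closure order: Juniper, Ashgrove, Dunmere, Fernhollow, Cedarfen, Ironridge
Last habitat: Elkhorn with 86 animals

Round 1: Ashgrove=21 Cedarfen=10 Dunmere=16 Elkhorn=4 Fernhollow=8 Ironridge=10 Juniper=17 → close Juniper (overflow 9)
  17÷6 = 2 each, +1 to first 5
Round 2: Ashgrove=24 Cedarfen=13 Dunmere=19 Elkhorn=7 Fernhollow=11 Ironridge=12 → close Ashgrove (overflow 11)
  24÷5 = 4 each, +1 to first 4
Round 3: Cedarfen=18 Dunmere=24 Elkhorn=12 Fernhollow=16 Ironridge=16 → close Dunmere (overflow 12)
  24÷4 = 6 each, +1 to first 0
Round 4: Cedarfen=24 Elkhorn=18 Fernhollow=22 Ironridge=22 → close Fernhollow (overflow 16)
  22÷3 = 7 each, +1 to first 1
Round 5: Cedarfen=32 Elkhorn=25 Ironridge=29 → close Cedarfen (overflow 19)
  32÷2 = 16 each, +1 to first 0
Round 6: Elkhorn=41 Ironridge=45 → close Ironridge (overflow 31)
  45÷1 = 45 each, +1 to first 0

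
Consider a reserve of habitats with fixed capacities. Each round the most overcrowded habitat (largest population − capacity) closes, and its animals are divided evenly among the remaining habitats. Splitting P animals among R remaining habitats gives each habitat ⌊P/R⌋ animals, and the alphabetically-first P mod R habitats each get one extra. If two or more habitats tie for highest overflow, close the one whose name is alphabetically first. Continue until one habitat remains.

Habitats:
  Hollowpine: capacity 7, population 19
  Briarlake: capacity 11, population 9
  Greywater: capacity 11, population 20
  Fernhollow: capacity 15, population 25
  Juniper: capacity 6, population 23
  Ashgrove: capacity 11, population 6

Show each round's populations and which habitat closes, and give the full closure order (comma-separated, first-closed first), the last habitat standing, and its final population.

Closure order: Juniper, Hollowpine, Fernhollow, Greywater, Briarlake
Last habitat: Ashgrove with 102 animals

Round 1: Ashgrove=6 Briarlake=9 Fernhollow=25 Greywater=20 Hollowpine=19 Juniper=23 → close Juniper (overflow 17)
  23÷5 = 4 each, +1 to first 3
Round 2: Ashgrove=11 Briarlake=14 Fernhollow=30 Greywater=24 Hollowpine=23 → close Hollowpine (overflow 16)
  23÷4 = 5 each, +1 to first 3
Round 3: Ashgrove=17 Briarlake=20 Fernhollow=36 Greywater=29 → close Fernhollow (overflow 21)
  36÷3 = 12 each, +1 to first 0
Round 4: Ashgrove=29 Briarlake=32 Greywater=41 → close Greywater (overflow 30)
  41÷2 = 20 each, +1 to first 1
Round 5: Ashgrove=50 Briarlake=52 → close Briarlake (overflow 41)
  52÷1 = 52 each, +1 to first 0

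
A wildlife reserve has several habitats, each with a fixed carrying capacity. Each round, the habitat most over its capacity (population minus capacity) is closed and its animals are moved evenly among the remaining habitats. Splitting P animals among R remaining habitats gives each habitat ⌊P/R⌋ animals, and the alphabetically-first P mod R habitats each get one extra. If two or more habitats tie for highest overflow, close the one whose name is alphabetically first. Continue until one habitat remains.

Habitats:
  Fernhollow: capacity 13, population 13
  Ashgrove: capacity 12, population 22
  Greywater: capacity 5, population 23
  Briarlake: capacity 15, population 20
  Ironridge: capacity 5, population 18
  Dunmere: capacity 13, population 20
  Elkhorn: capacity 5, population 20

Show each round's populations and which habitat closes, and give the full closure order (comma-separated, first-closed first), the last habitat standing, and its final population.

Round 1: Ashgrove=22 Briarlake=20 Dunmere=20 Elkhorn=20 Fernhollow=13 Greywater=23 Ironridge=18 → close Greywater (overflow 18)
  23÷6 = 3 each, +1 to first 5
Round 2: Ashgrove=26 Briarlake=24 Dunmere=24 Elkhorn=24 Fernhollow=17 Ironridge=21 → close Elkhorn (overflow 19)
  24÷5 = 4 each, +1 to first 4
Round 3: Ashgrove=31 Briarlake=29 Dunmere=29 Fernhollow=22 Ironridge=25 → close Ironridge (overflow 20)
  25÷4 = 6 each, +1 to first 1
Round 4: Ashgrove=38 Briarlake=35 Dunmere=35 Fernhollow=28 → close Ashgrove (overflow 26)
  38÷3 = 12 each, +1 to first 2
Round 5: Briarlake=48 Dunmere=48 Fernhollow=40 → close Dunmere (overflow 35)
  48÷2 = 24 each, +1 to first 0
Round 6: Briarlake=72 Fernhollow=64 → close Briarlake (overflow 57)
  72÷1 = 72 each, +1 to first 0

Closure order: Greywater, Elkhorn, Ironridge, Ashgrove, Dunmere, Briarlake
Last habitat: Fernhollow with 136 animals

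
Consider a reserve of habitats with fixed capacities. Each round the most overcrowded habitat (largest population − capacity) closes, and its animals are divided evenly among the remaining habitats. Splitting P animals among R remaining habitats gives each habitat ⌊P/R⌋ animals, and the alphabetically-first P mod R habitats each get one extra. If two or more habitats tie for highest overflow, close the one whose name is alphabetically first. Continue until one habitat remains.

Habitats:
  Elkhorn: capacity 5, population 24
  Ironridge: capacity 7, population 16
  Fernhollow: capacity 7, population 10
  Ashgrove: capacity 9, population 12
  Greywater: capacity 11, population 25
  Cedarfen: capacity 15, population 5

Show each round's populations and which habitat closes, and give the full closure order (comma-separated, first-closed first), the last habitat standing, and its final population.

Round 1: Ashgrove=12 Cedarfen=5 Elkhorn=24 Fernhollow=10 Greywater=25 Ironridge=16 → close Elkhorn (overflow 19)
  24÷5 = 4 each, +1 to first 4
Round 2: Ashgrove=17 Cedarfen=10 Fernhollow=15 Greywater=30 Ironridge=20 → close Greywater (overflow 19)
  30÷4 = 7 each, +1 to first 2
Round 3: Ashgrove=25 Cedarfen=18 Fernhollow=22 Ironridge=27 → close Ironridge (overflow 20)
  27÷3 = 9 each, +1 to first 0
Round 4: Ashgrove=34 Cedarfen=27 Fernhollow=31 → close Ashgrove (overflow 25)
  34÷2 = 17 each, +1 to first 0
Round 5: Cedarfen=44 Fernhollow=48 → close Fernhollow (overflow 41)
  48÷1 = 48 each, +1 to first 0

Closure order: Elkhorn, Greywater, Ironridge, Ashgrove, Fernhollow
Last habitat: Cedarfen with 92 animals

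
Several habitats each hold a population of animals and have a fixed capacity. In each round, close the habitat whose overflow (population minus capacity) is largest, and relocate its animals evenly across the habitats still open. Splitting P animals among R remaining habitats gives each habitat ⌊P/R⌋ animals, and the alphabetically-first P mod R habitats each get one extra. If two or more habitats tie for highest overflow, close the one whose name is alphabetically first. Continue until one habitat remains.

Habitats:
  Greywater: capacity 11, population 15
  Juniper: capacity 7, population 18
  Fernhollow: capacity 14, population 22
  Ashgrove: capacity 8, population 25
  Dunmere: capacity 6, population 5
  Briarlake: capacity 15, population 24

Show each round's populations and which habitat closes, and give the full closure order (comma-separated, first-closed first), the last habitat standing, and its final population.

Closure order: Ashgrove, Juniper, Briarlake, Fernhollow, Greywater
Last habitat: Dunmere with 109 animals

Round 1: Ashgrove=25 Briarlake=24 Dunmere=5 Fernhollow=22 Greywater=15 Juniper=18 → close Ashgrove (overflow 17)
  25÷5 = 5 each, +1 to first 0
Round 2: Briarlake=29 Dunmere=10 Fernhollow=27 Greywater=20 Juniper=23 → close Juniper (overflow 16)
  23÷4 = 5 each, +1 to first 3
Round 3: Briarlake=35 Dunmere=16 Fernhollow=33 Greywater=25 → close Briarlake (overflow 20)
  35÷3 = 11 each, +1 to first 2
Round 4: Dunmere=28 Fernhollow=45 Greywater=36 → close Fernhollow (overflow 31)
  45÷2 = 22 each, +1 to first 1
Round 5: Dunmere=51 Greywater=58 → close Greywater (overflow 47)
  58÷1 = 58 each, +1 to first 0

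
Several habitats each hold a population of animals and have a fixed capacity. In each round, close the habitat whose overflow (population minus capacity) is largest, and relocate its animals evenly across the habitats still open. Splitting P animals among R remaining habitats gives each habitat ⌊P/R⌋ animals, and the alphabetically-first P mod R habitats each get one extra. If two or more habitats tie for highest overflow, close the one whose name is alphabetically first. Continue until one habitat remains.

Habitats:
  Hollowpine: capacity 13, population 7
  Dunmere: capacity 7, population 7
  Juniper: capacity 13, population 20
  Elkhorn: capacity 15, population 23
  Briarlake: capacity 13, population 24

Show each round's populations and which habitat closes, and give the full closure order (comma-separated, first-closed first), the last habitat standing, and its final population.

Closure order: Briarlake, Elkhorn, Juniper, Dunmere
Last habitat: Hollowpine with 81 animals

Round 1: Briarlake=24 Dunmere=7 Elkhorn=23 Hollowpine=7 Juniper=20 → close Briarlake (overflow 11)
  24÷4 = 6 each, +1 to first 0
Round 2: Dunmere=13 Elkhorn=29 Hollowpine=13 Juniper=26 → close Elkhorn (overflow 14)
  29÷3 = 9 each, +1 to first 2
Round 3: Dunmere=23 Hollowpine=23 Juniper=35 → close Juniper (overflow 22)
  35÷2 = 17 each, +1 to first 1
Round 4: Dunmere=41 Hollowpine=40 → close Dunmere (overflow 34)
  41÷1 = 41 each, +1 to first 0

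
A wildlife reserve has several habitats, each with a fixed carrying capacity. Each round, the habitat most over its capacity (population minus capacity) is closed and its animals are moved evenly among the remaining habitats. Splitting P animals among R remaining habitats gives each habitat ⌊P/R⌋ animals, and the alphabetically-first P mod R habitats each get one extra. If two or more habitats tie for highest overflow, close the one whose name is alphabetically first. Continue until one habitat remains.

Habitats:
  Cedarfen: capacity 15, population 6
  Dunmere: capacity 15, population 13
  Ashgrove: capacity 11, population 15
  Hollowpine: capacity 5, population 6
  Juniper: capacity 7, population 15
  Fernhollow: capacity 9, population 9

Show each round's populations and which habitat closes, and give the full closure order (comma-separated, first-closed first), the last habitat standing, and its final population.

Closure order: Juniper, Ashgrove, Hollowpine, Fernhollow, Dunmere
Last habitat: Cedarfen with 64 animals

Round 1: Ashgrove=15 Cedarfen=6 Dunmere=13 Fernhollow=9 Hollowpine=6 Juniper=15 → close Juniper (overflow 8)
  15÷5 = 3 each, +1 to first 0
Round 2: Ashgrove=18 Cedarfen=9 Dunmere=16 Fernhollow=12 Hollowpine=9 → close Ashgrove (overflow 7)
  18÷4 = 4 each, +1 to first 2
Round 3: Cedarfen=14 Dunmere=21 Fernhollow=16 Hollowpine=13 → close Hollowpine (overflow 8)
  13÷3 = 4 each, +1 to first 1
Round 4: Cedarfen=19 Dunmere=25 Fernhollow=20 → close Fernhollow (overflow 11)
  20÷2 = 10 each, +1 to first 0
Round 5: Cedarfen=29 Dunmere=35 → close Dunmere (overflow 20)
  35÷1 = 35 each, +1 to first 0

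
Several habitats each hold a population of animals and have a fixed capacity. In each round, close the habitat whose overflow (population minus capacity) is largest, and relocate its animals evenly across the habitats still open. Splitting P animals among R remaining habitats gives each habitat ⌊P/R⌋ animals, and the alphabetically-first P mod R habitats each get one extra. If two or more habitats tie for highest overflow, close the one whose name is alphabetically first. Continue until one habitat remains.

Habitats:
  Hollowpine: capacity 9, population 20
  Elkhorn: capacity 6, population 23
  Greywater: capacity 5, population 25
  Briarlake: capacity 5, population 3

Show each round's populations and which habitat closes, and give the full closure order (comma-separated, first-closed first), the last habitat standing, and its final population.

Round 1: Briarlake=3 Elkhorn=23 Greywater=25 Hollowpine=20 → close Greywater (overflow 20)
  25÷3 = 8 each, +1 to first 1
Round 2: Briarlake=12 Elkhorn=31 Hollowpine=28 → close Elkhorn (overflow 25)
  31÷2 = 15 each, +1 to first 1
Round 3: Briarlake=28 Hollowpine=43 → close Hollowpine (overflow 34)
  43÷1 = 43 each, +1 to first 0

Closure order: Greywater, Elkhorn, Hollowpine
Last habitat: Briarlake with 71 animals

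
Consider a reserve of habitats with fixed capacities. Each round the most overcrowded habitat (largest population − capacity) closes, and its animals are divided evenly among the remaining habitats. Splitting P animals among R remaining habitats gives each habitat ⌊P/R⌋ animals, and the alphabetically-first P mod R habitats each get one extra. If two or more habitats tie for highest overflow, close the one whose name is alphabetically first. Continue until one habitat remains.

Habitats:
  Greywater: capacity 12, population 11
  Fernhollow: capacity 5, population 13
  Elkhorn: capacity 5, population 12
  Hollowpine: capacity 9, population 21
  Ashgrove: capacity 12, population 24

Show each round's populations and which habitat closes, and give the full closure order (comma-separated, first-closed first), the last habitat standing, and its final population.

Round 1: Ashgrove=24 Elkhorn=12 Fernhollow=13 Greywater=11 Hollowpine=21 → close Ashgrove (overflow 12)
  24÷4 = 6 each, +1 to first 0
Round 2: Elkhorn=18 Fernhollow=19 Greywater=17 Hollowpine=27 → close Hollowpine (overflow 18)
  27÷3 = 9 each, +1 to first 0
Round 3: Elkhorn=27 Fernhollow=28 Greywater=26 → close Fernhollow (overflow 23)
  28÷2 = 14 each, +1 to first 0
Round 4: Elkhorn=41 Greywater=40 → close Elkhorn (overflow 36)
  41÷1 = 41 each, +1 to first 0

Closure order: Ashgrove, Hollowpine, Fernhollow, Elkhorn
Last habitat: Greywater with 81 animals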